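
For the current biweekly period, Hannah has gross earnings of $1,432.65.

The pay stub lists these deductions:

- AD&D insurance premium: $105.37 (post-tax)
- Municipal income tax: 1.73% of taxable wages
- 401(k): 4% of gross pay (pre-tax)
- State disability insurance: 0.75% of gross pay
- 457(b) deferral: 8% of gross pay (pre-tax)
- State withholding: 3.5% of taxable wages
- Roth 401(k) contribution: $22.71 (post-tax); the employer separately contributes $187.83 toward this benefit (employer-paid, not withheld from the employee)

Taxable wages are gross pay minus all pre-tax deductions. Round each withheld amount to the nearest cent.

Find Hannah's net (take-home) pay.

$1,055.97

401(k): $1,432.65 × 0.04 = $57.31
457(b) deferral: $1,432.65 × 0.08 = $114.61
Pre-tax total = $57.31 + $114.61 = $171.92
Taxable wages = $1,432.65 − $171.92 = $1,260.73
Municipal income tax: $1,260.73 × 0.0173 = $21.81
State withholding: $1,260.73 × 0.035 = $44.13
State disability insurance: $1,432.65 × 0.0075 = $10.74
Roth 401(k) contribution: $22.71
AD&D insurance premium: $105.37
(Employer's $187.83 toward Roth 401(k) contribution is not withheld from the employee.)
Total deductions = $57.31 + $114.61 + $21.81 + $44.13 + $10.74 + $22.71 + $105.37 = $376.68
Net pay = $1,432.65 − $376.68 = $1,055.97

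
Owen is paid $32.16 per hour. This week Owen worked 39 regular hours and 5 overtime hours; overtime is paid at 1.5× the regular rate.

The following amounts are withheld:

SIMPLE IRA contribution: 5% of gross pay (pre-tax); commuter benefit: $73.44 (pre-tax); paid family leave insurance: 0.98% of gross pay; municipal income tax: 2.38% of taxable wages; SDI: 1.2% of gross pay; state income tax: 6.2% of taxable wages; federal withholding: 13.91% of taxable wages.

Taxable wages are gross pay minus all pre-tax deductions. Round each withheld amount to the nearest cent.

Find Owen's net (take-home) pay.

Regular pay: 39 × $32.16 = $1,254.24
Overtime pay: 5 × $32.16 × 1.5 = $241.20
Gross pay = $1,254.24 + $241.20 = $1,495.44
Commuter benefit: $73.44
SIMPLE IRA contribution: $1,495.44 × 0.05 = $74.77
Pre-tax total = $73.44 + $74.77 = $148.21
Taxable wages = $1,495.44 − $148.21 = $1,347.23
State income tax: $1,347.23 × 0.062 = $83.53
Federal withholding: $1,347.23 × 0.1391 = $187.40
Municipal income tax: $1,347.23 × 0.0238 = $32.06
Paid family leave insurance: $1,495.44 × 0.0098 = $14.66
SDI: $1,495.44 × 0.012 = $17.95
Total deductions = $73.44 + $74.77 + $83.53 + $187.40 + $32.06 + $14.66 + $17.95 = $483.81
Net pay = $1,495.44 − $483.81 = $1,011.63

$1,011.63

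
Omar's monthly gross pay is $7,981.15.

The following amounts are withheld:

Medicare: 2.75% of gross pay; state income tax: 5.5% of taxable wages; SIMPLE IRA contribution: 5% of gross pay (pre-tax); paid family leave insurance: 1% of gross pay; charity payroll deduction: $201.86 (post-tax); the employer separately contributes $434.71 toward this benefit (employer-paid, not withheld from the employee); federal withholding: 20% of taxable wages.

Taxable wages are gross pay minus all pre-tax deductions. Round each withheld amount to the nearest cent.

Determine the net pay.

SIMPLE IRA contribution: $7,981.15 × 0.05 = $399.06
Taxable wages = $7,981.15 − $399.06 = $7,582.09
State income tax: $7,582.09 × 0.055 = $417.01
Federal withholding: $7,582.09 × 0.2 = $1,516.42
Paid family leave insurance: $7,981.15 × 0.01 = $79.81
Medicare: $7,981.15 × 0.0275 = $219.48
Charity payroll deduction: $201.86
(Employer's $434.71 toward charity payroll deduction is not withheld from the employee.)
Total deductions = $399.06 + $417.01 + $1,516.42 + $79.81 + $219.48 + $201.86 = $2,833.64
Net pay = $7,981.15 − $2,833.64 = $5,147.51

$5,147.51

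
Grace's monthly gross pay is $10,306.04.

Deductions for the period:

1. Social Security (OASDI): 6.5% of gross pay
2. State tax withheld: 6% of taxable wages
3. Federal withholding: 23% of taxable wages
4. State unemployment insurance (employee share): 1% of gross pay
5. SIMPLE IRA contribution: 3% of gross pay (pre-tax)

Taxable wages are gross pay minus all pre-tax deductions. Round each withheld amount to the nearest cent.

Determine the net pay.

$6,324.82

SIMPLE IRA contribution: $10,306.04 × 0.03 = $309.18
Taxable wages = $10,306.04 − $309.18 = $9,996.86
Federal withholding: $9,996.86 × 0.23 = $2,299.28
State tax withheld: $9,996.86 × 0.06 = $599.81
State unemployment insurance (employee share): $10,306.04 × 0.01 = $103.06
Social Security (OASDI): $10,306.04 × 0.065 = $669.89
Total deductions = $309.18 + $2,299.28 + $599.81 + $103.06 + $669.89 = $3,981.22
Net pay = $10,306.04 − $3,981.22 = $6,324.82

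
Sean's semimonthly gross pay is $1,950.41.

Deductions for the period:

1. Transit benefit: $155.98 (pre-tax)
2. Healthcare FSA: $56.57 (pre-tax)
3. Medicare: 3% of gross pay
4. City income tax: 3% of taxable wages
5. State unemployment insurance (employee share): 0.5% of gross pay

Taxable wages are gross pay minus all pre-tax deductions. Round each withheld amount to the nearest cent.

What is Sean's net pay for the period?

Transit benefit: $155.98
Healthcare FSA: $56.57
Pre-tax total = $155.98 + $56.57 = $212.55
Taxable wages = $1,950.41 − $212.55 = $1,737.86
City income tax: $1,737.86 × 0.03 = $52.14
Medicare: $1,950.41 × 0.03 = $58.51
State unemployment insurance (employee share): $1,950.41 × 0.005 = $9.75
Total deductions = $155.98 + $56.57 + $52.14 + $58.51 + $9.75 = $332.95
Net pay = $1,950.41 − $332.95 = $1,617.46

$1,617.46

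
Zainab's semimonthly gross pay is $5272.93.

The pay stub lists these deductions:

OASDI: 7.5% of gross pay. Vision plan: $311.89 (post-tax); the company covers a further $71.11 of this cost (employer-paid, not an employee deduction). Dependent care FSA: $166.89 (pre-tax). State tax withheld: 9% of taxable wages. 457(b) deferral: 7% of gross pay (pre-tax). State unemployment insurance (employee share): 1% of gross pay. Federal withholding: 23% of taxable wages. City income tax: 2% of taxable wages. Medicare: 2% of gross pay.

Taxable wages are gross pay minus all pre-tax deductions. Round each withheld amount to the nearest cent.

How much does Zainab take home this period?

$2260.83

Dependent care FSA: $166.89
457(b) deferral: $5272.93 × 0.07 = $369.11
Pre-tax total = $166.89 + $369.11 = $536.00
Taxable wages = $5272.93 − $536.00 = $4736.93
State tax withheld: $4736.93 × 0.09 = $426.32
Federal withholding: $4736.93 × 0.23 = $1089.49
City income tax: $4736.93 × 0.02 = $94.74
OASDI: $5272.93 × 0.075 = $395.47
State unemployment insurance (employee share): $5272.93 × 0.01 = $52.73
Medicare: $5272.93 × 0.02 = $105.46
Vision plan: $311.89
(Employer's $71.11 toward vision plan is not withheld from the employee.)
Total deductions = $166.89 + $369.11 + $426.32 + $1089.49 + $94.74 + $395.47 + $52.73 + $105.46 + $311.89 = $3012.10
Net pay = $5272.93 − $3012.10 = $2260.83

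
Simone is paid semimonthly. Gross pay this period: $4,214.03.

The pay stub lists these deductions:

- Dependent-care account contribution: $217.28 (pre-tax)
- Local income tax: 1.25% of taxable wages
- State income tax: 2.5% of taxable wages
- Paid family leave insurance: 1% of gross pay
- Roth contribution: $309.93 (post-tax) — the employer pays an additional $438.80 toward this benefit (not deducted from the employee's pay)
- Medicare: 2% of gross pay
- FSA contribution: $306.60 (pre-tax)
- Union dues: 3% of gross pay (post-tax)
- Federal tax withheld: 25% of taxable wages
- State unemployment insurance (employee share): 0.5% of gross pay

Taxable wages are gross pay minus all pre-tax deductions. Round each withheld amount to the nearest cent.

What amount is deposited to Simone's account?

Dependent-care account contribution: $217.28
FSA contribution: $306.60
Pre-tax total = $217.28 + $306.60 = $523.88
Taxable wages = $4,214.03 − $523.88 = $3,690.15
Federal tax withheld: $3,690.15 × 0.25 = $922.54
Local income tax: $3,690.15 × 0.0125 = $46.13
State income tax: $3,690.15 × 0.025 = $92.25
State unemployment insurance (employee share): $4,214.03 × 0.005 = $21.07
Paid family leave insurance: $4,214.03 × 0.01 = $42.14
Medicare: $4,214.03 × 0.02 = $84.28
Union dues: $4,214.03 × 0.03 = $126.42
Roth contribution: $309.93
(Employer's $438.80 toward Roth contribution is not withheld from the employee.)
Total deductions = $217.28 + $306.60 + $922.54 + $46.13 + $92.25 + $21.07 + $42.14 + $84.28 + $126.42 + $309.93 = $2,168.64
Net pay = $4,214.03 − $2,168.64 = $2,045.39

$2,045.39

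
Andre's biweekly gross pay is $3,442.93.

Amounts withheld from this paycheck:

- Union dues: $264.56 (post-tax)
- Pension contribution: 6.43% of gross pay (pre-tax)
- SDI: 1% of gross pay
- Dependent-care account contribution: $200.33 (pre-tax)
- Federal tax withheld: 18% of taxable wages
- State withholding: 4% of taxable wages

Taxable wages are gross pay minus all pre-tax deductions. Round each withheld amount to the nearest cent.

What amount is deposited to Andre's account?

Pension contribution: $3,442.93 × 0.0643 = $221.38
Dependent-care account contribution: $200.33
Pre-tax total = $221.38 + $200.33 = $421.71
Taxable wages = $3,442.93 − $421.71 = $3,021.22
State withholding: $3,021.22 × 0.04 = $120.85
Federal tax withheld: $3,021.22 × 0.18 = $543.82
SDI: $3,442.93 × 0.01 = $34.43
Union dues: $264.56
Total deductions = $221.38 + $200.33 + $120.85 + $543.82 + $34.43 + $264.56 = $1,385.37
Net pay = $3,442.93 − $1,385.37 = $2,057.56

$2,057.56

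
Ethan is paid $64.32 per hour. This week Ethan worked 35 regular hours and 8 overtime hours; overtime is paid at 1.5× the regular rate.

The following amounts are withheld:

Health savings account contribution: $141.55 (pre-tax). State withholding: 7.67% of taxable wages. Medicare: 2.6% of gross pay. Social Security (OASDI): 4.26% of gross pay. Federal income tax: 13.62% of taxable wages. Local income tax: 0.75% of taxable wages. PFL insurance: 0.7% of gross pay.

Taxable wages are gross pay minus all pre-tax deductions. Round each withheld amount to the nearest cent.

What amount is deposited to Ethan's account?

$2,017.87

Regular pay: 35 × $64.32 = $2,251.20
Overtime pay: 8 × $64.32 × 1.5 = $771.84
Gross pay = $2,251.20 + $771.84 = $3,023.04
Health savings account contribution: $141.55
Taxable wages = $3,023.04 − $141.55 = $2,881.49
State withholding: $2,881.49 × 0.0767 = $221.01
Local income tax: $2,881.49 × 0.0075 = $21.61
Federal income tax: $2,881.49 × 0.1362 = $392.46
Social Security (OASDI): $3,023.04 × 0.0426 = $128.78
PFL insurance: $3,023.04 × 0.007 = $21.16
Medicare: $3,023.04 × 0.026 = $78.60
Total deductions = $141.55 + $221.01 + $21.61 + $392.46 + $128.78 + $21.16 + $78.60 = $1,005.17
Net pay = $3,023.04 − $1,005.17 = $2,017.87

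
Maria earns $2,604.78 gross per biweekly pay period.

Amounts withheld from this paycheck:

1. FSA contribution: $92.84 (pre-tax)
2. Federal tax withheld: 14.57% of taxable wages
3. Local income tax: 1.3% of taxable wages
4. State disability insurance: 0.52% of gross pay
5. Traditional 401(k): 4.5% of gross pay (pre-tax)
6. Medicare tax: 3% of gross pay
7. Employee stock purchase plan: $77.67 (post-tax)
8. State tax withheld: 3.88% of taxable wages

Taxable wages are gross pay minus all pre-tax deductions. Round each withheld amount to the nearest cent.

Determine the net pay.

$1,752.41

Traditional 401(k): $2,604.78 × 0.045 = $117.22
FSA contribution: $92.84
Pre-tax total = $117.22 + $92.84 = $210.06
Taxable wages = $2,604.78 − $210.06 = $2,394.72
State tax withheld: $2,394.72 × 0.0388 = $92.92
Local income tax: $2,394.72 × 0.013 = $31.13
Federal tax withheld: $2,394.72 × 0.1457 = $348.91
State disability insurance: $2,604.78 × 0.0052 = $13.54
Medicare tax: $2,604.78 × 0.03 = $78.14
Employee stock purchase plan: $77.67
Total deductions = $117.22 + $92.84 + $92.92 + $31.13 + $348.91 + $13.54 + $78.14 + $77.67 = $852.37
Net pay = $2,604.78 − $852.37 = $1,752.41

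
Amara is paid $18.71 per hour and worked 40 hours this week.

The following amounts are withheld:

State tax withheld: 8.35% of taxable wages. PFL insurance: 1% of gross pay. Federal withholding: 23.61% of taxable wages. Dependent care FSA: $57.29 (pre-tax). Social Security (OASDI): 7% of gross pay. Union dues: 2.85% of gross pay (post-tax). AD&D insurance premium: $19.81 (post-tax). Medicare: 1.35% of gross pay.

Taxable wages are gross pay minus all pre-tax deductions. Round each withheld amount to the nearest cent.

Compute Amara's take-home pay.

Gross pay: 40 × $18.71 = $748.40
Dependent care FSA: $57.29
Taxable wages = $748.40 − $57.29 = $691.11
Federal withholding: $691.11 × 0.2361 = $163.17
State tax withheld: $691.11 × 0.0835 = $57.71
PFL insurance: $748.40 × 0.01 = $7.48
Social Security (OASDI): $748.40 × 0.07 = $52.39
Medicare: $748.40 × 0.0135 = $10.10
AD&D insurance premium: $19.81
Union dues: $748.40 × 0.0285 = $21.33
Total deductions = $57.29 + $163.17 + $57.71 + $7.48 + $52.39 + $10.10 + $19.81 + $21.33 = $389.28
Net pay = $748.40 − $389.28 = $359.12

$359.12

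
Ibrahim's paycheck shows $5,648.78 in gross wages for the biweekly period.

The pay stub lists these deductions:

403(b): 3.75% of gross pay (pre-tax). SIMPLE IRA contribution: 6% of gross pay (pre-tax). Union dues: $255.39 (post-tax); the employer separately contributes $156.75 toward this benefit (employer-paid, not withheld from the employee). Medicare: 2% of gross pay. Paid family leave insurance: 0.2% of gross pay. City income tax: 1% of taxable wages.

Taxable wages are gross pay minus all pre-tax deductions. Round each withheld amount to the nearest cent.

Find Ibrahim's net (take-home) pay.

$4,667.37

403(b): $5,648.78 × 0.0375 = $211.83
SIMPLE IRA contribution: $5,648.78 × 0.06 = $338.93
Pre-tax total = $211.83 + $338.93 = $550.76
Taxable wages = $5,648.78 − $550.76 = $5,098.02
City income tax: $5,098.02 × 0.01 = $50.98
Medicare: $5,648.78 × 0.02 = $112.98
Paid family leave insurance: $5,648.78 × 0.002 = $11.30
Union dues: $255.39
(Employer's $156.75 toward union dues is not withheld from the employee.)
Total deductions = $211.83 + $338.93 + $50.98 + $112.98 + $11.30 + $255.39 = $981.41
Net pay = $5,648.78 − $981.41 = $4,667.37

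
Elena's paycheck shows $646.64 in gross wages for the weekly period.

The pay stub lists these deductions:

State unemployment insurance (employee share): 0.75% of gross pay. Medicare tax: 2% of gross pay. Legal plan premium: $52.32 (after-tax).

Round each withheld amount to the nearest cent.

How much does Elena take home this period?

$576.54

State unemployment insurance (employee share): $646.64 × 0.0075 = $4.85
Medicare tax: $646.64 × 0.02 = $12.93
Legal plan premium: $52.32
Total deductions = $4.85 + $12.93 + $52.32 = $70.10
Net pay = $646.64 − $70.10 = $576.54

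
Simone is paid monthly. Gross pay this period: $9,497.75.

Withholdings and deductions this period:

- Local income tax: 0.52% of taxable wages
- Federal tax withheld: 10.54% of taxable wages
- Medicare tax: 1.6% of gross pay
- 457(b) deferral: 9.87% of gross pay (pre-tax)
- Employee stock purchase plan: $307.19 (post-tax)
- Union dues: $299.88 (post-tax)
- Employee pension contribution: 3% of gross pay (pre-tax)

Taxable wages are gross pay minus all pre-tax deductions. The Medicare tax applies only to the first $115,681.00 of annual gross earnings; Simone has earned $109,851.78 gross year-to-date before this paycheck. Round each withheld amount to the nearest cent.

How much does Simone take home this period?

$6,659.79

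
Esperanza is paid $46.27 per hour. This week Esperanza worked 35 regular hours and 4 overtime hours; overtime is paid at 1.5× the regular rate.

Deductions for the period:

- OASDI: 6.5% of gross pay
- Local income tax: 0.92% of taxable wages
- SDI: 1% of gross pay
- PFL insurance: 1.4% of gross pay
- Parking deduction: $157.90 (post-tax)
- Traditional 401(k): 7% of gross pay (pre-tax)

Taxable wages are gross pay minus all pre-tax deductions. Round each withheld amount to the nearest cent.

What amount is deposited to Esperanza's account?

Regular pay: 35 × $46.27 = $1,619.45
Overtime pay: 4 × $46.27 × 1.5 = $277.62
Gross pay = $1,619.45 + $277.62 = $1,897.07
Traditional 401(k): $1,897.07 × 0.07 = $132.79
Taxable wages = $1,897.07 − $132.79 = $1,764.28
Local income tax: $1,764.28 × 0.0092 = $16.23
SDI: $1,897.07 × 0.01 = $18.97
OASDI: $1,897.07 × 0.065 = $123.31
PFL insurance: $1,897.07 × 0.014 = $26.56
Parking deduction: $157.90
Total deductions = $132.79 + $16.23 + $18.97 + $123.31 + $26.56 + $157.90 = $475.76
Net pay = $1,897.07 − $475.76 = $1,421.31

$1,421.31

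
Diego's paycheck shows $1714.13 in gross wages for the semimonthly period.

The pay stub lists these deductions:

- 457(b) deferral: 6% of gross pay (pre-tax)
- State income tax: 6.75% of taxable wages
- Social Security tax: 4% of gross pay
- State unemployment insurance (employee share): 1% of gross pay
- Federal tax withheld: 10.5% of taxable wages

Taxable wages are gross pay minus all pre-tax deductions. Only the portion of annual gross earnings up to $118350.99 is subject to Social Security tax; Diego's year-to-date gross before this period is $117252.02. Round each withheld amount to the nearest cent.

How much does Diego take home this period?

$1272.24

457(b) deferral: $1714.13 × 0.06 = $102.85
Taxable wages = $1714.13 − $102.85 = $1611.28
Federal tax withheld: $1611.28 × 0.105 = $169.18
State income tax: $1611.28 × 0.0675 = $108.76
Social Security tax: only $118350.99 − $117252.02 = $1098.97 of this check is subject → $1098.97 × 0.04 = $43.96
State unemployment insurance (employee share): $1714.13 × 0.01 = $17.14
Total deductions = $102.85 + $169.18 + $108.76 + $43.96 + $17.14 = $441.89
Net pay = $1714.13 − $441.89 = $1272.24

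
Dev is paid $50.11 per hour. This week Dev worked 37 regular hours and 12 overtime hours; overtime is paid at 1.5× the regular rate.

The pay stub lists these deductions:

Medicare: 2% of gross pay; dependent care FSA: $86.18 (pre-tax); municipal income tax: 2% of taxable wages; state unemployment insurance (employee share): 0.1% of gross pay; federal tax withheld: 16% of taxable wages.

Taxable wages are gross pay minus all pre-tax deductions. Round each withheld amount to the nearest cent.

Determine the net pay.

Regular pay: 37 × $50.11 = $1,854.07
Overtime pay: 12 × $50.11 × 1.5 = $901.98
Gross pay = $1,854.07 + $901.98 = $2,756.05
Dependent care FSA: $86.18
Taxable wages = $2,756.05 − $86.18 = $2,669.87
Federal tax withheld: $2,669.87 × 0.16 = $427.18
Municipal income tax: $2,669.87 × 0.02 = $53.40
State unemployment insurance (employee share): $2,756.05 × 0.001 = $2.76
Medicare: $2,756.05 × 0.02 = $55.12
Total deductions = $86.18 + $427.18 + $53.40 + $2.76 + $55.12 = $624.64
Net pay = $2,756.05 − $624.64 = $2,131.41

$2,131.41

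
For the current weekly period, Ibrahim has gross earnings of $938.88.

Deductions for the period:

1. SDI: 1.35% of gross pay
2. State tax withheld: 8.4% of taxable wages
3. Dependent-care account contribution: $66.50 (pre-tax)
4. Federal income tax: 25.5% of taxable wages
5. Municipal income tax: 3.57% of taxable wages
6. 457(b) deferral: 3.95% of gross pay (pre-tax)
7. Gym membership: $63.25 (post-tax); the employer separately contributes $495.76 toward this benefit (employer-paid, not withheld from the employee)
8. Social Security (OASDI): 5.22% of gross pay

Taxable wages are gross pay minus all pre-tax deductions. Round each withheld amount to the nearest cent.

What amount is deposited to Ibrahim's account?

Dependent-care account contribution: $66.50
457(b) deferral: $938.88 × 0.0395 = $37.09
Pre-tax total = $66.50 + $37.09 = $103.59
Taxable wages = $938.88 − $103.59 = $835.29
Municipal income tax: $835.29 × 0.0357 = $29.82
Federal income tax: $835.29 × 0.255 = $213.00
State tax withheld: $835.29 × 0.084 = $70.16
Social Security (OASDI): $938.88 × 0.0522 = $49.01
SDI: $938.88 × 0.0135 = $12.67
Gym membership: $63.25
(Employer's $495.76 toward gym membership is not withheld from the employee.)
Total deductions = $66.50 + $37.09 + $29.82 + $213.00 + $70.16 + $49.01 + $12.67 + $63.25 = $541.50
Net pay = $938.88 − $541.50 = $397.38

$397.38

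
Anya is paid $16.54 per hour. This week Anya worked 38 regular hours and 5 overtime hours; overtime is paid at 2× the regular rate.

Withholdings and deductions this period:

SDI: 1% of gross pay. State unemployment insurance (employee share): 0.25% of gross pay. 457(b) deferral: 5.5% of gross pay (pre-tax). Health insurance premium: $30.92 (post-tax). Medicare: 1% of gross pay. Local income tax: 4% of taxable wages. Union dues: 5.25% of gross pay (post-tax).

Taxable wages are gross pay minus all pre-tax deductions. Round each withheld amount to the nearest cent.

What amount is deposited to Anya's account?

Regular pay: 38 × $16.54 = $628.52
Overtime pay: 5 × $16.54 × 2 = $165.40
Gross pay = $628.52 + $165.40 = $793.92
457(b) deferral: $793.92 × 0.055 = $43.67
Taxable wages = $793.92 − $43.67 = $750.25
Local income tax: $750.25 × 0.04 = $30.01
Medicare: $793.92 × 0.01 = $7.94
State unemployment insurance (employee share): $793.92 × 0.0025 = $1.98
SDI: $793.92 × 0.01 = $7.94
Health insurance premium: $30.92
Union dues: $793.92 × 0.0525 = $41.68
Total deductions = $43.67 + $30.01 + $7.94 + $1.98 + $7.94 + $30.92 + $41.68 = $164.14
Net pay = $793.92 − $164.14 = $629.78

$629.78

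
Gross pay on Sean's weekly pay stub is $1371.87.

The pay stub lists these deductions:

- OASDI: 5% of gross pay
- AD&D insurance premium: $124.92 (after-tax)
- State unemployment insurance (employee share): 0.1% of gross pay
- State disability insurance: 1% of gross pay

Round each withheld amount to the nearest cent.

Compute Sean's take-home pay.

OASDI: $1371.87 × 0.05 = $68.59
State unemployment insurance (employee share): $1371.87 × 0.001 = $1.37
State disability insurance: $1371.87 × 0.01 = $13.72
AD&D insurance premium: $124.92
Total deductions = $68.59 + $1.37 + $13.72 + $124.92 = $208.60
Net pay = $1371.87 − $208.60 = $1163.27

$1163.27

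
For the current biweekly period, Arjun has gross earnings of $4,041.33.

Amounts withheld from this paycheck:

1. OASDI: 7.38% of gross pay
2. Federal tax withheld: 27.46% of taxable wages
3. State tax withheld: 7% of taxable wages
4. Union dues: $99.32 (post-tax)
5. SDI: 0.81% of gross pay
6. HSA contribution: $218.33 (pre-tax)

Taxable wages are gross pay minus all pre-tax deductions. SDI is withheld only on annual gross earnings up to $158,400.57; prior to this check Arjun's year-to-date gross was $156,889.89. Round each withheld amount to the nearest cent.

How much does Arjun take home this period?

HSA contribution: $218.33
Taxable wages = $4,041.33 − $218.33 = $3,823.00
Federal tax withheld: $3,823.00 × 0.2746 = $1,049.80
State tax withheld: $3,823.00 × 0.07 = $267.61
SDI: only $158,400.57 − $156,889.89 = $1,510.68 of this check is subject → $1,510.68 × 0.0081 = $12.24
OASDI: $4,041.33 × 0.0738 = $298.25
Union dues: $99.32
Total deductions = $218.33 + $1,049.80 + $267.61 + $12.24 + $298.25 + $99.32 = $1,945.55
Net pay = $4,041.33 − $1,945.55 = $2,095.78

$2,095.78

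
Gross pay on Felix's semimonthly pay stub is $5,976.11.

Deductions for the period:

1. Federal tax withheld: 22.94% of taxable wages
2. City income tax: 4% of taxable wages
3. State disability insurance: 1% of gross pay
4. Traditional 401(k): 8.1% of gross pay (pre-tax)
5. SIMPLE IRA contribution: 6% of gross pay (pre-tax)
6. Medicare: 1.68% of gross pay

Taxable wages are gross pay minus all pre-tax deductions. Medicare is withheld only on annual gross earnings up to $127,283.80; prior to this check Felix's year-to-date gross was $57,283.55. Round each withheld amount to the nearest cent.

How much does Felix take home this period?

Traditional 401(k): $5,976.11 × 0.081 = $484.06
SIMPLE IRA contribution: $5,976.11 × 0.06 = $358.57
Pre-tax total = $484.06 + $358.57 = $842.63
Taxable wages = $5,976.11 − $842.63 = $5,133.48
City income tax: $5,133.48 × 0.04 = $205.34
Federal tax withheld: $5,133.48 × 0.2294 = $1,177.62
Medicare: cap not yet reached, full $5,976.11 is subject → $5,976.11 × 0.0168 = $100.40
State disability insurance: $5,976.11 × 0.01 = $59.76
Total deductions = $484.06 + $358.57 + $205.34 + $1,177.62 + $100.40 + $59.76 = $2,385.75
Net pay = $5,976.11 − $2,385.75 = $3,590.36

$3,590.36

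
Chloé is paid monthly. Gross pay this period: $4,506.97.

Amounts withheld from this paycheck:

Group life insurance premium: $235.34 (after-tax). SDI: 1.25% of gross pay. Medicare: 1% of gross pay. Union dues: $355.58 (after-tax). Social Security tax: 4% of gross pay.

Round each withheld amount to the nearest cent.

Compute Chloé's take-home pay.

SDI: $4,506.97 × 0.0125 = $56.34
Social Security tax: $4,506.97 × 0.04 = $180.28
Medicare: $4,506.97 × 0.01 = $45.07
Group life insurance premium: $235.34
Union dues: $355.58
Total deductions = $56.34 + $180.28 + $45.07 + $235.34 + $355.58 = $872.61
Net pay = $4,506.97 − $872.61 = $3,634.36

$3,634.36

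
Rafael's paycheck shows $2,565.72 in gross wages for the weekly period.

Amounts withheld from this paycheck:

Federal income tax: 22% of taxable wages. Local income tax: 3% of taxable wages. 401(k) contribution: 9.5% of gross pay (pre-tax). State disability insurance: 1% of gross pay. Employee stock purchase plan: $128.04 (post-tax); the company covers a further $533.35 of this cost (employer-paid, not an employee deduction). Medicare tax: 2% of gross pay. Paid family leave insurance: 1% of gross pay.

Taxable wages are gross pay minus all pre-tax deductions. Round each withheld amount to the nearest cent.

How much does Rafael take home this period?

401(k) contribution: $2,565.72 × 0.095 = $243.74
Taxable wages = $2,565.72 − $243.74 = $2,321.98
Local income tax: $2,321.98 × 0.03 = $69.66
Federal income tax: $2,321.98 × 0.22 = $510.84
Paid family leave insurance: $2,565.72 × 0.01 = $25.66
State disability insurance: $2,565.72 × 0.01 = $25.66
Medicare tax: $2,565.72 × 0.02 = $51.31
Employee stock purchase plan: $128.04
(Employer's $533.35 toward employee stock purchase plan is not withheld from the employee.)
Total deductions = $243.74 + $69.66 + $510.84 + $25.66 + $25.66 + $51.31 + $128.04 = $1,054.91
Net pay = $2,565.72 − $1,054.91 = $1,510.81

$1,510.81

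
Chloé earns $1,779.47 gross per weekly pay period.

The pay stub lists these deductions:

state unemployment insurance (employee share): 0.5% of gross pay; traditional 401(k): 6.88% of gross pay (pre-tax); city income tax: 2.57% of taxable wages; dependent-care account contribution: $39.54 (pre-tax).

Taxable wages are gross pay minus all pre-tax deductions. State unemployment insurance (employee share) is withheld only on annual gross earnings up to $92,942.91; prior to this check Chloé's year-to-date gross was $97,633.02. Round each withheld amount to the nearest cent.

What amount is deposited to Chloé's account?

Dependent-care account contribution: $39.54
Traditional 401(k): $1,779.47 × 0.0688 = $122.43
Pre-tax total = $39.54 + $122.43 = $161.97
Taxable wages = $1,779.47 − $161.97 = $1,617.50
City income tax: $1,617.50 × 0.0257 = $41.57
State unemployment insurance (employee share): annual cap $92,942.91 already reached (YTD $97,633.02), so $0.00
Total deductions = $39.54 + $122.43 + $41.57 + $0.00 = $203.54
Net pay = $1,779.47 − $203.54 = $1,575.93

$1,575.93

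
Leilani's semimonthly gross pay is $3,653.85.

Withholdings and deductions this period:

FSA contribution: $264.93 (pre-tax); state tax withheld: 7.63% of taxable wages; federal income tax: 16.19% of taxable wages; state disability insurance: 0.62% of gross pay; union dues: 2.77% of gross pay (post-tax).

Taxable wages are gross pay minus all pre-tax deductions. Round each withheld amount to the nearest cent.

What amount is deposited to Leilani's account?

$2,457.82

FSA contribution: $264.93
Taxable wages = $3,653.85 − $264.93 = $3,388.92
State tax withheld: $3,388.92 × 0.0763 = $258.57
Federal income tax: $3,388.92 × 0.1619 = $548.67
State disability insurance: $3,653.85 × 0.0062 = $22.65
Union dues: $3,653.85 × 0.0277 = $101.21
Total deductions = $264.93 + $258.57 + $548.67 + $22.65 + $101.21 = $1,196.03
Net pay = $3,653.85 − $1,196.03 = $2,457.82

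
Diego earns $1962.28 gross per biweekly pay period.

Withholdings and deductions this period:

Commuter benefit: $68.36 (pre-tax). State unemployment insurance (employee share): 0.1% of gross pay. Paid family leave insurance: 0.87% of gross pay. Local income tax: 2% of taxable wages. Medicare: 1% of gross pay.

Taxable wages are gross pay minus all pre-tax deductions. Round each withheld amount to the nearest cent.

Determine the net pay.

$1817.39

Commuter benefit: $68.36
Taxable wages = $1962.28 − $68.36 = $1893.92
Local income tax: $1893.92 × 0.02 = $37.88
State unemployment insurance (employee share): $1962.28 × 0.001 = $1.96
Paid family leave insurance: $1962.28 × 0.0087 = $17.07
Medicare: $1962.28 × 0.01 = $19.62
Total deductions = $68.36 + $37.88 + $1.96 + $17.07 + $19.62 = $144.89
Net pay = $1962.28 − $144.89 = $1817.39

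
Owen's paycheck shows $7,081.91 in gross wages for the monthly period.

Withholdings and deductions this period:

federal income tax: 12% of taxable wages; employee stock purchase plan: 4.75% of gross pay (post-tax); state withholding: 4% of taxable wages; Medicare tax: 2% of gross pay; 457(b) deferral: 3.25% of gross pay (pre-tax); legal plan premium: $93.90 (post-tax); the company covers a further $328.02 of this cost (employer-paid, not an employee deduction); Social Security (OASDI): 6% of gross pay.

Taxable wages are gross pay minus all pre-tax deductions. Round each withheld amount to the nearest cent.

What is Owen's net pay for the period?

457(b) deferral: $7,081.91 × 0.0325 = $230.16
Taxable wages = $7,081.91 − $230.16 = $6,851.75
Federal income tax: $6,851.75 × 0.12 = $822.21
State withholding: $6,851.75 × 0.04 = $274.07
Social Security (OASDI): $7,081.91 × 0.06 = $424.91
Medicare tax: $7,081.91 × 0.02 = $141.64
Employee stock purchase plan: $7,081.91 × 0.0475 = $336.39
Legal plan premium: $93.90
(Employer's $328.02 toward legal plan premium is not withheld from the employee.)
Total deductions = $230.16 + $822.21 + $274.07 + $424.91 + $141.64 + $336.39 + $93.90 = $2,323.28
Net pay = $7,081.91 − $2,323.28 = $4,758.63

$4,758.63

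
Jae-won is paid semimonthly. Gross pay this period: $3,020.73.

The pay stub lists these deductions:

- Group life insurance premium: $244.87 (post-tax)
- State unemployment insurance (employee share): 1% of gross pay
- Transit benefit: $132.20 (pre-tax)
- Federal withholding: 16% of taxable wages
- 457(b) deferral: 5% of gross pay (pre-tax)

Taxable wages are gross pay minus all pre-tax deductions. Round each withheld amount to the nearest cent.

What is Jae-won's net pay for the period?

457(b) deferral: $3,020.73 × 0.05 = $151.04
Transit benefit: $132.20
Pre-tax total = $151.04 + $132.20 = $283.24
Taxable wages = $3,020.73 − $283.24 = $2,737.49
Federal withholding: $2,737.49 × 0.16 = $438.00
State unemployment insurance (employee share): $3,020.73 × 0.01 = $30.21
Group life insurance premium: $244.87
Total deductions = $151.04 + $132.20 + $438.00 + $30.21 + $244.87 = $996.32
Net pay = $3,020.73 − $996.32 = $2,024.41

$2,024.41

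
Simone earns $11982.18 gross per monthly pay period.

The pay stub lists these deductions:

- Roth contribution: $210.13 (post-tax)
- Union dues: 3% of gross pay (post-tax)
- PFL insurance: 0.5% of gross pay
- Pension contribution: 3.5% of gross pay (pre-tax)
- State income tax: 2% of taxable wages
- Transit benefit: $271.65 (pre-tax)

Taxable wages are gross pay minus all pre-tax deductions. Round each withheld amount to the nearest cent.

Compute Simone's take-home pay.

$10435.82

Pension contribution: $11982.18 × 0.035 = $419.38
Transit benefit: $271.65
Pre-tax total = $419.38 + $271.65 = $691.03
Taxable wages = $11982.18 − $691.03 = $11291.15
State income tax: $11291.15 × 0.02 = $225.82
PFL insurance: $11982.18 × 0.005 = $59.91
Roth contribution: $210.13
Union dues: $11982.18 × 0.03 = $359.47
Total deductions = $419.38 + $271.65 + $225.82 + $59.91 + $210.13 + $359.47 = $1546.36
Net pay = $11982.18 − $1546.36 = $10435.82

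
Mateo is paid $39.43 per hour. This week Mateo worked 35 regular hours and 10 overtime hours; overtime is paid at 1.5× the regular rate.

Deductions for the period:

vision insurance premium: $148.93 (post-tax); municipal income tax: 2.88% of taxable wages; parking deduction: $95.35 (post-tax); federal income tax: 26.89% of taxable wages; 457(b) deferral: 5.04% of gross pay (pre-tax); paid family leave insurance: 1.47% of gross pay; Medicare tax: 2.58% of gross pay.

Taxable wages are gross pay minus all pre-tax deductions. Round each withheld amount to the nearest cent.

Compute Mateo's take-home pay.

$990.68

Regular pay: 35 × $39.43 = $1,380.05
Overtime pay: 10 × $39.43 × 1.5 = $591.45
Gross pay = $1,380.05 + $591.45 = $1,971.50
457(b) deferral: $1,971.50 × 0.0504 = $99.36
Taxable wages = $1,971.50 − $99.36 = $1,872.14
Municipal income tax: $1,872.14 × 0.0288 = $53.92
Federal income tax: $1,872.14 × 0.2689 = $503.42
Medicare tax: $1,971.50 × 0.0258 = $50.86
Paid family leave insurance: $1,971.50 × 0.0147 = $28.98
Parking deduction: $95.35
Vision insurance premium: $148.93
Total deductions = $99.36 + $53.92 + $503.42 + $50.86 + $28.98 + $95.35 + $148.93 = $980.82
Net pay = $1,971.50 − $980.82 = $990.68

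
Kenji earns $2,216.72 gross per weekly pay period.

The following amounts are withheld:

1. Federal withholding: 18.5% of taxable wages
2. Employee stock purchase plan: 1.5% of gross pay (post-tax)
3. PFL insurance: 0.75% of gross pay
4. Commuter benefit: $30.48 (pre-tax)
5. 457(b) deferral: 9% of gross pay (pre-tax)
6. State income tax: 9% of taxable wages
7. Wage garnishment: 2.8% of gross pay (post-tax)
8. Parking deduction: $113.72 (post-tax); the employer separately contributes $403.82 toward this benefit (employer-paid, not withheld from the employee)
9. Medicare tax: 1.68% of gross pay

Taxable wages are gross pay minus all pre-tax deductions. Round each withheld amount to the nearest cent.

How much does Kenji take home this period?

457(b) deferral: $2,216.72 × 0.09 = $199.50
Commuter benefit: $30.48
Pre-tax total = $199.50 + $30.48 = $229.98
Taxable wages = $2,216.72 − $229.98 = $1,986.74
Federal withholding: $1,986.74 × 0.185 = $367.55
State income tax: $1,986.74 × 0.09 = $178.81
PFL insurance: $2,216.72 × 0.0075 = $16.63
Medicare tax: $2,216.72 × 0.0168 = $37.24
Wage garnishment: $2,216.72 × 0.028 = $62.07
Parking deduction: $113.72
Employee stock purchase plan: $2,216.72 × 0.015 = $33.25
(Employer's $403.82 toward parking deduction is not withheld from the employee.)
Total deductions = $199.50 + $30.48 + $367.55 + $178.81 + $16.63 + $37.24 + $62.07 + $113.72 + $33.25 = $1,039.25
Net pay = $2,216.72 − $1,039.25 = $1,177.47

$1,177.47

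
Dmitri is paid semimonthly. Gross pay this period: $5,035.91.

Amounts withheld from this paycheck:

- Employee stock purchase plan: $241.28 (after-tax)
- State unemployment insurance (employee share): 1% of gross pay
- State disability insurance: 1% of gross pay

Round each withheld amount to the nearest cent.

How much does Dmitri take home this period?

$4,693.91

State unemployment insurance (employee share): $5,035.91 × 0.01 = $50.36
State disability insurance: $5,035.91 × 0.01 = $50.36
Employee stock purchase plan: $241.28
Total deductions = $50.36 + $50.36 + $241.28 = $342.00
Net pay = $5,035.91 − $342.00 = $4,693.91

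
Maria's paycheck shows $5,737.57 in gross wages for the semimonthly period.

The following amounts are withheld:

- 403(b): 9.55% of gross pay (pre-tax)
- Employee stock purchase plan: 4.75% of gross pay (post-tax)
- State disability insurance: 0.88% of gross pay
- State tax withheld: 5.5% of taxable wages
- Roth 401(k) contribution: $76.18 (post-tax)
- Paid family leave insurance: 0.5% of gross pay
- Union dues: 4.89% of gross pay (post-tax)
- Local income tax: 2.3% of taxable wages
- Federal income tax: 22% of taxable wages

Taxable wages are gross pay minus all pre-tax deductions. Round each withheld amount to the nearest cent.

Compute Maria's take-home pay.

403(b): $5,737.57 × 0.0955 = $547.94
Taxable wages = $5,737.57 − $547.94 = $5,189.63
State tax withheld: $5,189.63 × 0.055 = $285.43
Federal income tax: $5,189.63 × 0.22 = $1,141.72
Local income tax: $5,189.63 × 0.023 = $119.36
State disability insurance: $5,737.57 × 0.0088 = $50.49
Paid family leave insurance: $5,737.57 × 0.005 = $28.69
Roth 401(k) contribution: $76.18
Union dues: $5,737.57 × 0.0489 = $280.57
Employee stock purchase plan: $5,737.57 × 0.0475 = $272.53
Total deductions = $547.94 + $285.43 + $1,141.72 + $119.36 + $50.49 + $28.69 + $76.18 + $280.57 + $272.53 = $2,802.91
Net pay = $5,737.57 − $2,802.91 = $2,934.66

$2,934.66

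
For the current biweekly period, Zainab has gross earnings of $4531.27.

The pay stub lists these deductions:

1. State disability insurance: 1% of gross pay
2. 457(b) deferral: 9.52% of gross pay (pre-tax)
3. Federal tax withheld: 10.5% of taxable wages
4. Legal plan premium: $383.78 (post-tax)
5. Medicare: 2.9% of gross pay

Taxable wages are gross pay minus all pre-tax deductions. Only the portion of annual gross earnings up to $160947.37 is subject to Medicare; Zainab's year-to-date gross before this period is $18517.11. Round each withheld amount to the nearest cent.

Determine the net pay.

457(b) deferral: $4531.27 × 0.0952 = $431.38
Taxable wages = $4531.27 − $431.38 = $4099.89
Federal tax withheld: $4099.89 × 0.105 = $430.49
State disability insurance: $4531.27 × 0.01 = $45.31
Medicare: cap not yet reached, full $4531.27 is subject → $4531.27 × 0.029 = $131.41
Legal plan premium: $383.78
Total deductions = $431.38 + $430.49 + $45.31 + $131.41 + $383.78 = $1422.37
Net pay = $4531.27 − $1422.37 = $3108.90

$3108.90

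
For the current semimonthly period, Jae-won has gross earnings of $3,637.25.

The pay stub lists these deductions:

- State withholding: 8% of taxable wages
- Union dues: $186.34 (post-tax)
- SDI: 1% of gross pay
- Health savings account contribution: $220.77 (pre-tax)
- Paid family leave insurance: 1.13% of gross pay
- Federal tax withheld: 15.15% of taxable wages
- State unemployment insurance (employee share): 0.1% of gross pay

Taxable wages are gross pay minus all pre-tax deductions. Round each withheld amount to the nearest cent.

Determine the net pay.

$2,358.11

Health savings account contribution: $220.77
Taxable wages = $3,637.25 − $220.77 = $3,416.48
State withholding: $3,416.48 × 0.08 = $273.32
Federal tax withheld: $3,416.48 × 0.1515 = $517.60
SDI: $3,637.25 × 0.01 = $36.37
State unemployment insurance (employee share): $3,637.25 × 0.001 = $3.64
Paid family leave insurance: $3,637.25 × 0.0113 = $41.10
Union dues: $186.34
Total deductions = $220.77 + $273.32 + $517.60 + $36.37 + $3.64 + $41.10 + $186.34 = $1,279.14
Net pay = $3,637.25 − $1,279.14 = $2,358.11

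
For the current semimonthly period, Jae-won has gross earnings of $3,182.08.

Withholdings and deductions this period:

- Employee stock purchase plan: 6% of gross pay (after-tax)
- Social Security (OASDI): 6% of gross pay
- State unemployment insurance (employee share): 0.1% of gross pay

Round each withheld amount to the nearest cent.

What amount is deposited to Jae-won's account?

Social Security (OASDI): $3,182.08 × 0.06 = $190.92
State unemployment insurance (employee share): $3,182.08 × 0.001 = $3.18
Employee stock purchase plan: $3,182.08 × 0.06 = $190.92
Total deductions = $190.92 + $3.18 + $190.92 = $385.02
Net pay = $3,182.08 − $385.02 = $2,797.06

$2,797.06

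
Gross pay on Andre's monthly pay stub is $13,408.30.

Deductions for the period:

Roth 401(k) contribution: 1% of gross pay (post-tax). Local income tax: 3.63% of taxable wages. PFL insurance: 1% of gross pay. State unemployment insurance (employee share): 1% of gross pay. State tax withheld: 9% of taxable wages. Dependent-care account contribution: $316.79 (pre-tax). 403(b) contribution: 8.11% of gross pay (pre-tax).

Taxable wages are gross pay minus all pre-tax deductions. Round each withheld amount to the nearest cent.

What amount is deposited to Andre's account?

$10,085.74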